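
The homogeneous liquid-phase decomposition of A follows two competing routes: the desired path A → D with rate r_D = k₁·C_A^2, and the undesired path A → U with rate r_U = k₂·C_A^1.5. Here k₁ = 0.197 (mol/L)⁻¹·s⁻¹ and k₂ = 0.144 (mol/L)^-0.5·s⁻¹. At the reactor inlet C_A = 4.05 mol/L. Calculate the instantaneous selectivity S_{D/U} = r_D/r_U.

2.75

S_{D/U} = r_D/r_U = (k₁·C_A^2)/(k₂·C_A^1.5) = (k₁/k₂)·C_A^0.5.
= (0.197×4.050^2) / (0.144×4.050^1.5) = 3.231/1.174 = 2.75.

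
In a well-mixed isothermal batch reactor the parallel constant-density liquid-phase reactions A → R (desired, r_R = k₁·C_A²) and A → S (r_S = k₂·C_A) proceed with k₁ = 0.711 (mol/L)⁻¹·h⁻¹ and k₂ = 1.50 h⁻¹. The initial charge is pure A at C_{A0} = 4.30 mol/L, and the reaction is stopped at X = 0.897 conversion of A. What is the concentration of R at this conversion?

C_A = C_{A0}(1−X) = 0.4429 mol/L.
Along a PFR/batch, dC_S/dC_A = −r_S/(r_R+r_S) = −k₂/(k₂+k₁·C_A).
Integrating from C_{A0} to C_A: C_S = (1.50/0.711)·ln[(1.50+0.711·4.30)/(1.50+0.711·0.443)] = 2.110·ln(4.557/1.815) = 1.942 mol/L.
Then C_R = (C_{A0}−C_A) − C_S = 3.857 − 1.942 = 1.915 mol/L.

1.91 mol/L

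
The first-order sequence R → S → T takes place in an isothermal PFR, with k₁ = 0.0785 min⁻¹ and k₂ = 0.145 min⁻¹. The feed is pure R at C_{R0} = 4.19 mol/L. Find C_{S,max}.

1.10 mol/L

At the optimum, C_{S,max}/C_{R0} = (k₁/k₂)^[k₂/(k₂−k₁)].
= (0.0785/0.145)^(0.145/(0.145−0.0785)) = (0.5414)^(2.180) = 0.2624.
C_{S,max} = 0.2624×4.19 = 1.10 mol/L.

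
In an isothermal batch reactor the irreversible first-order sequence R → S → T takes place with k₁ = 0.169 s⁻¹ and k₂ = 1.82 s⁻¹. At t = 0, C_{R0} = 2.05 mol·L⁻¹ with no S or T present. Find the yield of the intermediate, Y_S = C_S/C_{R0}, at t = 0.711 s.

The intermediate concentration in a first-order A→B→C sequence is C_S = k₁C_{R0}(e^(−k₁t) − e^(−k₂t))/(k₂−k₁).
e^(−k₁t) = e^(−0.169×0.711) = e^(−0.1202) = 0.8868; e^(−k₂t) = e^(−1.294) = 0.2742.
C_S = 0.169×2.05/(1.82−0.169) × (0.8868−0.2742) = 0.2098×0.6126 = 0.1286 mol·L⁻¹.
Y_S = C_S/C_{R0} = 0.1286/2.05 = 0.0627.

0.0627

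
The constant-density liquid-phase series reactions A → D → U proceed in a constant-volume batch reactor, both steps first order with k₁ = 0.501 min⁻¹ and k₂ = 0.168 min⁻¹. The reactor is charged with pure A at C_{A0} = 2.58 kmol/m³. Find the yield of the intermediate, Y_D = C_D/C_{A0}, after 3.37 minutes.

The intermediate concentration in a first-order A→B→C sequence is C_D = k₁C_{A0}(e^(−k₁t) − e^(−k₂t))/(k₂−k₁).
e^(−k₁t) = e^(−0.501×3.37) = e^(−1.688) = 0.1848; e^(−k₂t) = e^(−0.5662) = 0.5677.
C_D = 0.501×2.58/(0.168−0.501) × (0.1848−0.5677) = (-3.882)×(-0.3829) = 1.486 kmol/m³.
Y_D = C_D/C_{A0} = 1.486/2.58 = 0.576.

0.576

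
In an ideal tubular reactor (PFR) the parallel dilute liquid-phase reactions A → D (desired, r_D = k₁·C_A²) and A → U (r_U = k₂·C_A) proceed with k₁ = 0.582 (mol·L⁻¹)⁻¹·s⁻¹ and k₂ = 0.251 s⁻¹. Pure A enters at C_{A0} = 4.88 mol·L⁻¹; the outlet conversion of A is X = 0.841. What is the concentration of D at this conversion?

C_A = C_{A0}(1−X) = 0.7759 mol·L⁻¹.
Along a PFR/batch, dC_U/dC_A = −r_U/(r_D+r_U) = −k₂/(k₂+k₁·C_A).
Integrating from C_{A0} to C_A: C_U = (0.251/0.582)·ln[(0.251+0.582·4.88)/(0.251+0.582·0.776)] = 0.4313·ln(3.091/0.7026) = 0.6389 mol·L⁻¹.
Then C_D = (C_{A0}−C_A) − C_U = 4.104 − 0.6389 = 3.465 mol·L⁻¹.

3.47 mol·L⁻¹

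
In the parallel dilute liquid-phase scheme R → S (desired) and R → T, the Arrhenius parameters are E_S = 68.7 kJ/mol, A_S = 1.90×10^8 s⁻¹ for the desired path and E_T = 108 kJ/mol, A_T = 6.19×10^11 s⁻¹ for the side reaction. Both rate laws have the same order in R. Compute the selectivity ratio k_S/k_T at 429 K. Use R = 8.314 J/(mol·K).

With equal orders, S_{S/T} = k_S/k_T = (A_S/A_T)·exp[(E_T−E_S)/(RT)].
(E_T−E_S)/(RT) = (108−68.7)×10³/(8.314×429) = 39300/3567 = 11.02.
k_S/k_T = (1.90×10^8/6.19×10^11)·exp(11.02) = 3.069×10^-4 × 60996 = 18.7.
Since E_S < E_T, lowering the temperature improves selectivity toward S.

18.7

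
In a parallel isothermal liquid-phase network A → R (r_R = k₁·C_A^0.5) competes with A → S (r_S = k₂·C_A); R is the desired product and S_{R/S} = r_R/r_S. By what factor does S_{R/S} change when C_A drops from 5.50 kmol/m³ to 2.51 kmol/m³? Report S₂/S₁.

1.48

S_{R/S} = (k₁/k₂)·C_A^-0.5, so S₂/S₁ = (C_{A,2}/C_{A,1})^-0.5.
= (2.51/5.50)^(-0.5) = (0.4564)^(-0.5) = 1.48.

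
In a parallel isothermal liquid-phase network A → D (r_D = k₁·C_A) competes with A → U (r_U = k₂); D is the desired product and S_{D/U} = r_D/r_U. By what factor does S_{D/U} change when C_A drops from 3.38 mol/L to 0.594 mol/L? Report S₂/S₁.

S_{D/U} = (k₁/k₂)·C_A, so S₂/S₁ = (C_{A,2}/C_{A,1}).
= 0.594/3.38 = 0.176.
Selectivity toward D falls as C_A falls — high-concentration operation is favoured.

0.176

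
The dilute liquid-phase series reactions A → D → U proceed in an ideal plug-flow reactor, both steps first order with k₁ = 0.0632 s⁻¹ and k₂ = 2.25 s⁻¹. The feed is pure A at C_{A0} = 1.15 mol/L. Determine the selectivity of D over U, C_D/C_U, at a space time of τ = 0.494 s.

1.51

Solving the coupled first-order balances gives C_D(τ) = [k₁/(k₂−k₁)]·C_{A0}·(e^(−k₁τ) − e^(−k₂τ)).
e^(−k₁τ) = e^(−0.0632×0.494) = e^(−0.03122) = 0.9693; e^(−k₂τ) = e^(−1.111) = 0.3291.
C_D = 0.0632×1.15/(2.25−0.0632) × (0.9693−0.3291) = 0.03324×0.6402 = 0.02128 mol/L.
C_A = C_{A0}e^(−k₁τ) = 1.115 mol/L, so C_U = C_{A0}−C_A−C_D = 0.01407 mol/L; C_D/C_U = 1.51.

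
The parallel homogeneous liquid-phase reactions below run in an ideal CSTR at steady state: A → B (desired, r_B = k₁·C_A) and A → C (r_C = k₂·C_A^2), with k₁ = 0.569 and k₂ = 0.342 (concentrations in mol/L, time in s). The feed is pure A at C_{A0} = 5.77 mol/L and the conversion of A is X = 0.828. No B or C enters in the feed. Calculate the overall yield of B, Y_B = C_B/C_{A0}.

Exit C_A = C_{A0}(1−X) = 5.77×0.172 = 0.9924 mol/L.
In a CSTR the entire volume is at exit conditions, so r_B = 0.569×0.9924 = 0.5647 and r_C = 0.342×0.9924^2 = 0.3368.
Fraction of consumed A going to B: r_B/(r_B+r_C) = 0.6264.
C_B = 0.6264·C_{A0}·X = 0.6264×5.77×0.828 = 2.99 mol/L; Y_B = C_B/C_{A0} = 0.519.

0.519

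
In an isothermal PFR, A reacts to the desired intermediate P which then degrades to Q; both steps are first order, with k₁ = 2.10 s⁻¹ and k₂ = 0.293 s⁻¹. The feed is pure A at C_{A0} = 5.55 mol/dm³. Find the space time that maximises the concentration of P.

For first-order series the maximum of C_P occurs at τ_opt = ln(k₂/k₁)/(k₂−k₁).
= ln(0.293/2.10)/(0.293−2.10) = ln(0.1395)/-1.807 = -1.970/-1.807 = 1.09 s.

1.09 s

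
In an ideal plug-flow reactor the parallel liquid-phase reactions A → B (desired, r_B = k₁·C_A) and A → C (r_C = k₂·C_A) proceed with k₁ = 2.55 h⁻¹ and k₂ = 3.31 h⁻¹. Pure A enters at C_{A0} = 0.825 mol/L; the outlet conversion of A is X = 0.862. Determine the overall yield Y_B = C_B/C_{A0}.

C_A = C_{A0}(1−X) = 0.1139 mol/L.
Both paths are first order in A, so the instantaneous fraction to B is constant: dC_B/d(−C_A) = k₁/(k₁+k₂) = 0.4352.
C_B = 0.4352·(C_{A0}−C_A) = 0.4352×0.7111 = 0.309 mol/L.
Y_B = C_B/C_{A0} = 0.3095/0.825 = 0.375.

0.375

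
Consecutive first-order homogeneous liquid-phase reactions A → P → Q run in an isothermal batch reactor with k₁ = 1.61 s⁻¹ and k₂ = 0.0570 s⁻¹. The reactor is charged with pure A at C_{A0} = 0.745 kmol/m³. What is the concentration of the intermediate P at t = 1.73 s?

The intermediate concentration in a first-order A→B→C sequence is C_P = k₁C_{A0}(e^(−k₁t) − e^(−k₂t))/(k₂−k₁).
e^(−k₁t) = e^(−1.61×1.73) = e^(−2.785) = 0.06171; e^(−k₂t) = e^(−0.09861) = 0.9061.
C_P = 1.61×0.745/(0.0570−1.61) × (0.06171−0.9061) = (-0.7723)×(-0.8444) = 0.6522 kmol/m³.

0.652 kmol/m³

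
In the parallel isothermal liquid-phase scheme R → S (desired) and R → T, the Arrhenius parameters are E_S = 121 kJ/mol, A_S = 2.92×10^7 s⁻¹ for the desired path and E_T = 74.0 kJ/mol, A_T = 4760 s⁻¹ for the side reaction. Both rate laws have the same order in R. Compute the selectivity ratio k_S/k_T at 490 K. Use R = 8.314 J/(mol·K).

With equal orders, S_{S/T} = k_S/k_T = (A_S/A_T)·exp[(E_T−E_S)/(RT)].
(E_T−E_S)/(RT) = (74.0−121)×10³/(8.314×490) = -47000/4074 = -11.54.
k_S/k_T = (2.92×10^7/4760)·exp(-11.54) = 6134 × 9.762×10^-6 = 0.0599.

0.0599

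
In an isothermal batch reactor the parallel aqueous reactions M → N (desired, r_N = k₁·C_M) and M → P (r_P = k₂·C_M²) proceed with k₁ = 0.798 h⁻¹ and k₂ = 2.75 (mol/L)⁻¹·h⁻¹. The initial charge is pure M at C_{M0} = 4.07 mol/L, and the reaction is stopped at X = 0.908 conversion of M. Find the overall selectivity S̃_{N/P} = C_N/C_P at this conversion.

0.173

C_M = C_{M0}(1−X) = 0.3744 mol/L.
Along a PFR/batch, dC_N/dC_M = −r_N/(r_N+r_P) = −k₁/(k₁+k₂·C_M).
Integrating from C_{M0} to C_M: C_N = (0.798/2.75)·ln[(0.798+2.75·4.07)/(0.798+2.75·0.374)] = 0.2902·ln(11.99/1.828) = 0.5458 mol/L.
C_P = (C_{M0}−C_M)−C_N = 3.150 mol/L; S̃_{N/P} = 0.5458/3.150 = 0.173.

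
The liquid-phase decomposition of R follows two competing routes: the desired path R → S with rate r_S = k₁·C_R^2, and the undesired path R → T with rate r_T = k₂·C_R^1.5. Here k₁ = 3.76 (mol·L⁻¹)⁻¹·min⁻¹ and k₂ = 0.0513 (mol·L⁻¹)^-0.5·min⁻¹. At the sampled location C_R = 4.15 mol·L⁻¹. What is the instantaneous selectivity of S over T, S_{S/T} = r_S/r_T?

149

S_{S/T} = r_S/r_T = (k₁·C_R^2)/(k₂·C_R^1.5) = (k₁/k₂)·C_R^0.5.
= (3.76×4.150^2) / (0.0513×4.150^1.5) = 64.76/0.4337 = 149.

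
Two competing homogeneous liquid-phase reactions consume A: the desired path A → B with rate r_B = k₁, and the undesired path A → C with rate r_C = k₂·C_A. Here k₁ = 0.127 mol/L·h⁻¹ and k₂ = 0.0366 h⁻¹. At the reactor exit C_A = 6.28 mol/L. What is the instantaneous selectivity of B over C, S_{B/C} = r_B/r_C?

0.553

S_{B/C} = r_B/r_C = (k₁)/(k₂·C_A) = (k₁/k₂)·C_A⁻¹.
= (0.127) / (0.0366×6.280) = 0.1270/0.2298 = 0.553.
The undesired path is higher order in A, so low C_A (CSTR or dilute feed) favours B.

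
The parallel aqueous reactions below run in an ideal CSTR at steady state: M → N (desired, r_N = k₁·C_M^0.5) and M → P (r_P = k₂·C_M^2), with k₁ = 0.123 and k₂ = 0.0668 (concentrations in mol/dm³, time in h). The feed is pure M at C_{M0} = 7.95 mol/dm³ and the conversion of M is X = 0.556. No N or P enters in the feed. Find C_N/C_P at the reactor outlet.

0.278

Exit C_M = C_{M0}(1−X) = 7.95×0.444 = 3.530 mol/dm³.
In a CSTR the entire volume is at exit conditions, so r_N = 0.123×3.530^0.5 = 0.2311 and r_P = 0.0668×3.530^2 = 0.8323.
Overall selectivity = C_N/C_P = r_Nτ/(r_Pτ) = r_N/r_P = 0.278.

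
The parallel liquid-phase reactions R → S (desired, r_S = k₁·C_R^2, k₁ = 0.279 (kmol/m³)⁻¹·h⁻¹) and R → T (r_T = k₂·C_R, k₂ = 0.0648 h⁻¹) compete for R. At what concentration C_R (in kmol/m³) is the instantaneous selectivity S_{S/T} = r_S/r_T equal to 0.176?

0.0409 kmol/m³

S_{S/T} = (k₁/k₂)·C_R ⇒ C_R = S·k₂/k₁.
= 0.176×0.0648/0.279 = 0.0409 kmol/m³.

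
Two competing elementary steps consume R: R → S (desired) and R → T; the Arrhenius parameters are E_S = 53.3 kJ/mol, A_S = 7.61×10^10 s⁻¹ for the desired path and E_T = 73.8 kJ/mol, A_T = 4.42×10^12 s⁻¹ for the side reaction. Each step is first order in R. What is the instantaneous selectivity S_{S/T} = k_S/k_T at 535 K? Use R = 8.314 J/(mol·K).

1.73

Since both paths have the same order in R, the concentration cancels and S_{S/T} = k_S/k_T = (A_S/A_T)·exp[(E_T−E_S)/(RT)].
(E_T−E_S)/(RT) = (73.8−53.3)×10³/(8.314×535) = 20500/4448 = 4.609.
k_S/k_T = (7.61×10^10/4.42×10^12)·exp(4.609) = 0.01722 × 100.4 = 1.73.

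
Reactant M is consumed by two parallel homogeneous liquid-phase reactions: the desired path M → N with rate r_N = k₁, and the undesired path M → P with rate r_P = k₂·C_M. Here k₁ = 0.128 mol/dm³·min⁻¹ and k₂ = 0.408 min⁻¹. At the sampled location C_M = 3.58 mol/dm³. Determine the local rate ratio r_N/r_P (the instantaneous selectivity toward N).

0.0876

S_{N/P} = r_N/r_P = (k₁)/(k₂·C_M) = (k₁/k₂)·C_M⁻¹.
= (0.128) / (0.408×3.580) = 0.1280/1.461 = 0.0876.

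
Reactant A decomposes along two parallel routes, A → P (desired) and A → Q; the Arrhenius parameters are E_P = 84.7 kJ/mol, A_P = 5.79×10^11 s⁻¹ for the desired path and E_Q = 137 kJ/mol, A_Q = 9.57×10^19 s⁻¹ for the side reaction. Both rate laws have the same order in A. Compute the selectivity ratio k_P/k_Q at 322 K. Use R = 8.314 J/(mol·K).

1.85

Since both paths have the same order in A, the concentration cancels and S_{P/Q} = k_P/k_Q = (A_P/A_Q)·exp[(E_Q−E_P)/(RT)].
(E_Q−E_P)/(RT) = (137−84.7)×10³/(8.314×322) = 52300/2677 = 19.54.
k_P/k_Q = (5.79×10^11/9.57×10^19)·exp(19.54) = 6.050×10^-9 × 3.051×10^8 = 1.85.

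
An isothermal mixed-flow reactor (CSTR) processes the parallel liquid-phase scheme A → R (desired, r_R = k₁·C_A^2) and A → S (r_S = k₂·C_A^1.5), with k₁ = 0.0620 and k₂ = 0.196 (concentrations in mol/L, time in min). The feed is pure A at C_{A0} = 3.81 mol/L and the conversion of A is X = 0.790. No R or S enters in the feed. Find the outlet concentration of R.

Exit C_A = C_{A0}(1−X) = 3.81×0.210 = 0.8001 mol/L.
In a CSTR the entire volume is at exit conditions, so r_R = 0.0620×0.8001^2 = 0.03969 and r_S = 0.196×0.8001^1.5 = 0.1403.
Fraction of consumed A going to R: r_R/(r_R+r_S) = 0.2205.
C_R = 0.2205·C_{A0}·X = 0.2205×3.81×0.790 = 0.664 mol/L.

0.664 mol/L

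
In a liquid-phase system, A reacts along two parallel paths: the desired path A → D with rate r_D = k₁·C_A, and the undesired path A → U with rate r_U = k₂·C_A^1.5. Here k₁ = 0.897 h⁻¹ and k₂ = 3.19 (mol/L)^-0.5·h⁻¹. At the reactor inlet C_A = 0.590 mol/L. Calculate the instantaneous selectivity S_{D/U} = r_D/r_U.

S_{D/U} = r_D/r_U = (k₁·C_A)/(k₂·C_A^1.5) = (k₁/k₂)·C_A^-0.5.
= (0.897×0.5900) / (3.19×0.5900^1.5) = 0.5292/1.446 = 0.366.
The undesired path is higher order in A, so low C_A (CSTR or dilute feed) favours D.

0.366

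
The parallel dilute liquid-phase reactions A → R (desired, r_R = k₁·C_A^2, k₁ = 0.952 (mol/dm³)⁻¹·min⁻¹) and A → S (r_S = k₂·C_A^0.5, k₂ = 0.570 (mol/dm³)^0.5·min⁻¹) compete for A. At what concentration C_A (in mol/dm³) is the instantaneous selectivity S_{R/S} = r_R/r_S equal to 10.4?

S_{R/S} = (k₁/k₂)·C_A^1.5 ⇒ C_A = (S·k₂/k₁)^(1/1.5).
= (10.4×0.570/0.952)^(0.6667) = (6.227)^(0.6667) = 3.38 mol/dm³.

3.38 mol/dm³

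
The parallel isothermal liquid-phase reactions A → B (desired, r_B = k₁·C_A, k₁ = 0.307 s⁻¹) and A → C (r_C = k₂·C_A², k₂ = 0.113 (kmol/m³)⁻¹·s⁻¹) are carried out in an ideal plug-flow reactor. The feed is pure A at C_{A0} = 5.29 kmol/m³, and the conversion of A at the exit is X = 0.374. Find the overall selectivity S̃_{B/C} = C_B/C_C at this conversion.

0.639

C_A = C_{A0}(1−X) = 3.312 kmol/m³.
Along a PFR/batch, dC_B/dC_A = −r_B/(r_B+r_C) = −k₁/(k₁+k₂·C_A).
Integrating from C_{A0} to C_A: C_B = (0.307/0.113)·ln[(0.307+0.113·5.29)/(0.307+0.113·3.31)] = 2.717·ln(0.9048/0.6812) = 0.7711 kmol/m³.
C_C = (C_{A0}−C_A)−C_B = 1.207 kmol/m³; S̃_{B/C} = 0.7711/1.207 = 0.639.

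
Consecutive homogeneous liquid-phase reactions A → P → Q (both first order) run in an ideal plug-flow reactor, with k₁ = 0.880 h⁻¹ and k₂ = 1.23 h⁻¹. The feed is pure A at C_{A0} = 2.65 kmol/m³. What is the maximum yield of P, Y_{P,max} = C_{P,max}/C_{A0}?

0.308

At the optimum, C_{P,max}/C_{A0} = (k₁/k₂)^[k₂/(k₂−k₁)].
= (0.880/1.23)^(1.23/(1.23−0.880)) = (0.7154)^(3.514) = 0.3083.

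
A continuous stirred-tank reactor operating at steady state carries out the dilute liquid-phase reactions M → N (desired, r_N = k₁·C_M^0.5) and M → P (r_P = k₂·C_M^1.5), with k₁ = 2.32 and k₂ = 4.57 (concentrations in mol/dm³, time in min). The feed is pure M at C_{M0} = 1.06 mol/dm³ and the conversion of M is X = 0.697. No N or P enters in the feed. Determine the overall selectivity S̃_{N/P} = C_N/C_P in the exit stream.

Exit C_M = C_{M0}(1−X) = 1.06×0.303 = 0.3212 mol/dm³.
Rates in a CSTR are evaluated at the outlet concentration: r_N = 2.32×0.3212^0.5 = 1.315, r_P = 4.57×0.3212^1.5 = 0.8318.
Overall selectivity = C_N/C_P = r_Nτ/(r_Pτ) = r_N/r_P = 1.58.

1.58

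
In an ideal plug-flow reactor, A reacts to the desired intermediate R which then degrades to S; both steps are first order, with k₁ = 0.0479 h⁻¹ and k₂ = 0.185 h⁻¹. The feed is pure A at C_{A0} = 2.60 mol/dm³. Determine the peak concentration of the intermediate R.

At the optimum, C_{R,max}/C_{A0} = (k₁/k₂)^[k₂/(k₂−k₁)].
= (0.0479/0.185)^(0.185/(0.185−0.0479)) = (0.2589)^(1.349) = 0.1615.
C_{R,max} = 0.1615×2.60 = 0.420 mol/dm³.

0.420 mol/dm³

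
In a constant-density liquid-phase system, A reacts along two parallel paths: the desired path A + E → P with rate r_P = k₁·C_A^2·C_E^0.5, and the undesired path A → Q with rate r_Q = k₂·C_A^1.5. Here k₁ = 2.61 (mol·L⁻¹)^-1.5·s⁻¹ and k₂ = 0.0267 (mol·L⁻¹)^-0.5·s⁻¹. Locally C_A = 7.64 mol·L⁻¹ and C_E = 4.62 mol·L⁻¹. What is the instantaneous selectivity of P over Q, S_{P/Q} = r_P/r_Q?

S_{P/Q} = r_P/r_Q = (k₁·C_A^2·C_E^0.5)/(k₂·C_A^1.5) = (k₁/k₂)·C_A^0.5·C_E^0.5.
= (2.61×7.640^2×4.620^0.5) / (0.0267×7.640^1.5) = 327.5/0.5638 = 581.
Since the desired path is higher order in A, keeping C_A high (PFR or concentrated feed) favours P.

581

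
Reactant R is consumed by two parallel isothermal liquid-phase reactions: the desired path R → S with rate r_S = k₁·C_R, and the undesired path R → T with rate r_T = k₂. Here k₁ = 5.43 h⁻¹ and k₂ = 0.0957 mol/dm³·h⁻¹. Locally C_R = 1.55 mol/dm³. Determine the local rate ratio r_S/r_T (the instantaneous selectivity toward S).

87.9

S_{S/T} = r_S/r_T = (k₁·C_R)/(k₂) = (k₁/k₂)·C_R.
= (5.43×1.550) / (0.0957) = 8.416/0.09570 = 87.9.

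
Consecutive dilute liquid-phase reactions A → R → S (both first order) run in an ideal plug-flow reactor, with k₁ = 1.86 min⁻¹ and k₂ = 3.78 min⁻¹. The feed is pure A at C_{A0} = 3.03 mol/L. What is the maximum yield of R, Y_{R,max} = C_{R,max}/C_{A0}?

Evaluating C_R at τ_opt = ln(k₂/k₁)/(k₂−k₁) gives C_{R,max}/C_{A0} = (k₁/k₂)^[k₂/(k₂−k₁)].
= (1.86/3.78)^(3.78/(3.78−1.86)) = (0.4921)^(1.969) = 0.2476.

0.248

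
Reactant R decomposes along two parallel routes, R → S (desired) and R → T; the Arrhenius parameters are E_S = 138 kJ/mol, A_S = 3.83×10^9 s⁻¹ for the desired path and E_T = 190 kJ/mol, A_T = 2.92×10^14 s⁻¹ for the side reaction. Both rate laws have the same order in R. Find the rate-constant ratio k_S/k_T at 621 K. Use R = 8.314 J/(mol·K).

0.310

k_S/k_T = (A_S/A_T)·exp[−(E_S−E_T)/(RT)] = (A_S/A_T)·exp[(E_T−E_S)/(RT)].
(E_T−E_S)/(RT) = (190−138)×10³/(8.314×621) = 52000/5163 = 10.07.
k_S/k_T = (3.83×10^9/2.92×10^14)·exp(10.07) = 1.312×10^-5 × 23663 = 0.310.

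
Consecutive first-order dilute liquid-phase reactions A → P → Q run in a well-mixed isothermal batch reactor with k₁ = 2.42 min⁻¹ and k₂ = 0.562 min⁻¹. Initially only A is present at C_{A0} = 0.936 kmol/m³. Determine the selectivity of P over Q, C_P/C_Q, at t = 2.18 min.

0.607

Solving the coupled first-order balances gives C_P(t) = [k₁/(k₂−k₁)]·C_{A0}·(e^(−k₁t) − e^(−k₂t)).
e^(−k₁t) = e^(−2.42×2.18) = e^(−5.276) = 0.005115; e^(−k₂t) = e^(−1.225) = 0.2937.
C_P = 2.42×0.936/(0.562−2.42) × (0.005115−0.2937) = (-1.219)×(-0.2886) = 0.3518 kmol/m³.
C_A = C_{A0}e^(−k₁t) = 0.004788 kmol/m³, so C_Q = C_{A0}−C_A−C_P = 0.5794 kmol/m³; C_P/C_Q = 0.607.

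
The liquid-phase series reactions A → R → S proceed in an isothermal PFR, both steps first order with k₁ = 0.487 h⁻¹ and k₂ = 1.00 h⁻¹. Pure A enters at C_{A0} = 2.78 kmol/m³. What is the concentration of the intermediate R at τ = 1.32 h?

0.683 kmol/m³

For first-order series with pure A initially, C_R(τ) = k₁C_{A0}/(k₂−k₁)·(e^(−k₁τ) − e^(−k₂τ)).
e^(−k₁τ) = e^(−0.487×1.32) = e^(−0.6428) = 0.5258; e^(−k₂τ) = e^(−1.320) = 0.2671.
C_R = 0.487×2.78/(1.00−0.487) × (0.5258−0.2671) = 2.639×0.2587 = 0.6826 kmol/m³.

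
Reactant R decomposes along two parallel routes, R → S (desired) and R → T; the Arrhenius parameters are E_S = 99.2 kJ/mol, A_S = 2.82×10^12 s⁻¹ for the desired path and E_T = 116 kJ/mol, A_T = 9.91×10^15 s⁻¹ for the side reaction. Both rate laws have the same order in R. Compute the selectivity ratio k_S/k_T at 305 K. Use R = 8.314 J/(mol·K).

0.215

k_S/k_T = (A_S/A_T)·exp[−(E_S−E_T)/(RT)] = (A_S/A_T)·exp[(E_T−E_S)/(RT)].
(E_T−E_S)/(RT) = (116−99.2)×10³/(8.314×305) = 16800/2536 = 6.625.
k_S/k_T = (2.82×10^12/9.91×10^15)·exp(6.625) = 2.846×10^-4 × 753.9 = 0.215.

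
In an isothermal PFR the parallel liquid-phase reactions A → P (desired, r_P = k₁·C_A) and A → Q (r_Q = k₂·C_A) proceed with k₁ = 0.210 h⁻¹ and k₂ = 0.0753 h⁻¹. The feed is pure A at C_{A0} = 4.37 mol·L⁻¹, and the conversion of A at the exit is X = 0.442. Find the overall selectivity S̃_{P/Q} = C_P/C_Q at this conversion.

C_A = C_{A0}(1−X) = 2.438 mol·L⁻¹.
Both paths are first order in A, so the instantaneous fraction to P is constant: dC_P/d(−C_A) = k₁/(k₁+k₂) = 0.7361.
C_P = 0.7361·(C_{A0}−C_A) = 0.7361×1.932 = 1.42 mol·L⁻¹.
C_Q = (C_{A0}−C_A)−C_P = 0.5098 mol·L⁻¹; S̃_{P/Q} = 1.422/0.5098 = 2.79.

2.79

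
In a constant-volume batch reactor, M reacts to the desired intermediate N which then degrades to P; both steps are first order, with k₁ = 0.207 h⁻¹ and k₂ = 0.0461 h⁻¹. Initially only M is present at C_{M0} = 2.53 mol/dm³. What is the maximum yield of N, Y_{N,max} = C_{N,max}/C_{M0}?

0.650

Evaluating C_N at t_opt = ln(k₂/k₁)/(k₂−k₁) gives C_{N,max}/C_{M0} = (k₁/k₂)^[k₂/(k₂−k₁)].
= (0.207/0.0461)^(0.0461/(0.0461−0.207)) = (4.490)^(-0.2865) = 0.6503.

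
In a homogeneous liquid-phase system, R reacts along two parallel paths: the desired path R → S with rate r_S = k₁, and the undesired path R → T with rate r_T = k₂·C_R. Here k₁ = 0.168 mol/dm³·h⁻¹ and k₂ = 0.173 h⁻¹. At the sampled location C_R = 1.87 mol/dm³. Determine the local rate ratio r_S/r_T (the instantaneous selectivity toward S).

0.519

S_{S/T} = r_S/r_T = (k₁)/(k₂·C_R) = (k₁/k₂)·C_R⁻¹.
= (0.168) / (0.173×1.870) = 0.1680/0.3235 = 0.519.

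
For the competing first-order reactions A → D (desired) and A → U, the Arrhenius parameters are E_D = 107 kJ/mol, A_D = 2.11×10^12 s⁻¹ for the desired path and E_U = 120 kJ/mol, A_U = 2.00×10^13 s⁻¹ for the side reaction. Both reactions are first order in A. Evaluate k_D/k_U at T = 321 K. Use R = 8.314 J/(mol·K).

Since both paths have the same order in A, the concentration cancels and S_{D/U} = k_D/k_U = (A_D/A_U)·exp[(E_U−E_D)/(RT)].
(E_U−E_D)/(RT) = (120−107)×10³/(8.314×321) = 13000/2669 = 4.871.
k_D/k_U = (2.11×10^12/2.00×10^13)·exp(4.871) = 0.1055 × 130.5 = 13.8.

13.8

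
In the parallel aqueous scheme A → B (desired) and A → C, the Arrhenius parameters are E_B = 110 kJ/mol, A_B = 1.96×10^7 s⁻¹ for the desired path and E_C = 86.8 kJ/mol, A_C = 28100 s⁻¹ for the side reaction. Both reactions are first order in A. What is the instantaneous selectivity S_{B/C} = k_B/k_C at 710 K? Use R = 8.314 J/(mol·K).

13.7

k_B/k_C = (A_B/A_C)·exp[−(E_B−E_C)/(RT)] = (A_B/A_C)·exp[(E_C−E_B)/(RT)].
(E_C−E_B)/(RT) = (86.8−110)×10³/(8.314×710) = -23200/5903 = -3.930.
k_B/k_C = (1.96×10^7/28100)·exp(-3.930) = 697.5 × 0.01964 = 13.7.
Since E_B > E_C, raising the temperature improves selectivity toward B.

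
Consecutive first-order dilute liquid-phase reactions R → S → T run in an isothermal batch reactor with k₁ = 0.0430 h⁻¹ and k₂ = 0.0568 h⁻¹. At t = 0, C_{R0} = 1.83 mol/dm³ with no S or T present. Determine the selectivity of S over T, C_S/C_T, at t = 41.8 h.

The intermediate concentration in a first-order A→B→C sequence is C_S = k₁C_{R0}(e^(−k₁t) − e^(−k₂t))/(k₂−k₁).
e^(−k₁t) = e^(−0.0430×41.8) = e^(−1.797) = 0.1657; e^(−k₂t) = e^(−2.374) = 0.09309.
C_S = 0.0430×1.83/(0.0568−0.0430) × (0.1657−0.09309) = 5.702×0.07264 = 0.4142 mol/dm³.
C_R = C_{R0}e^(−k₁t) = 0.3033 mol/dm³, so C_T = C_{R0}−C_R−C_S = 1.112 mol/dm³; C_S/C_T = 0.372.

0.372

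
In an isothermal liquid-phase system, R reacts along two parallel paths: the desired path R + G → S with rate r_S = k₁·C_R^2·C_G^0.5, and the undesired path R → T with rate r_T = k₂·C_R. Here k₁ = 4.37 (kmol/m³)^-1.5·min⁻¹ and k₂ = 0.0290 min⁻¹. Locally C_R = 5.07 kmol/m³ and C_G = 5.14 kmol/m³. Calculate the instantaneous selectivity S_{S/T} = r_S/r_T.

S_{S/T} = r_S/r_T = (k₁·C_R^2·C_G^0.5)/(k₂·C_R) = (k₁/k₂)·C_R·C_G^0.5.
= (4.37×5.070^2×5.140^0.5) / (0.0290×5.070) = 254.7/0.1470 = 1732.

1732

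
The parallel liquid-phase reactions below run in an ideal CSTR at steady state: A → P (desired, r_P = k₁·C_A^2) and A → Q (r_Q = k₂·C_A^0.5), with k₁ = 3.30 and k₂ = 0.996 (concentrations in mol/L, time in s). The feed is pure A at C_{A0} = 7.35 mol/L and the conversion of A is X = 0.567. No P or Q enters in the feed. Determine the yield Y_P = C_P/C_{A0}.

Exit C_A = C_{A0}(1−X) = 7.35×0.433 = 3.183 mol/L.
A CSTR operates uniformly at the exit composition, giving r_P = 33.42 and r_Q = 1.777 (each k·C_A^n at C_A = 3.183).
Fraction of consumed A going to P: r_P/(r_P+r_Q) = 0.9495.
C_P = 0.9495·C_{A0}·X = 0.9495×7.35×0.567 = 3.96 mol/L; Y_P = C_P/C_{A0} = 0.538.

0.538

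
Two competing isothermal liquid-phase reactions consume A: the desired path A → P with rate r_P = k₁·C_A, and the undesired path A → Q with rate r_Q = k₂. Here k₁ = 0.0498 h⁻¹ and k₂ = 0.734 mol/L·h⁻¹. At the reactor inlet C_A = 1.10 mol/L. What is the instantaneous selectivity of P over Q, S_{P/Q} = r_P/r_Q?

S_{P/Q} = r_P/r_Q = (k₁·C_A)/(k₂) = (k₁/k₂)·C_A.
= (0.0498×1.100) / (0.734) = 0.05478/0.7340 = 0.0746.

0.0746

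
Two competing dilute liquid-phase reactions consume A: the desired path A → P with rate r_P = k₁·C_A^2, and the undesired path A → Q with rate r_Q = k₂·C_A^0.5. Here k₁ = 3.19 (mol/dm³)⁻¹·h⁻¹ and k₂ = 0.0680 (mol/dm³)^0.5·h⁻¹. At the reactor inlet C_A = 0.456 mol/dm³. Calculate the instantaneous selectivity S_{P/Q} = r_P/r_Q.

14.4

S_{P/Q} = r_P/r_Q = (k₁·C_A^2)/(k₂·C_A^0.5) = (k₁/k₂)·C_A^1.5.
= (3.19×0.4560^2) / (0.0680×0.4560^0.5) = 0.6633/0.04592 = 14.4.
Since the desired path is higher order in A, keeping C_A high (PFR or concentrated feed) favours P.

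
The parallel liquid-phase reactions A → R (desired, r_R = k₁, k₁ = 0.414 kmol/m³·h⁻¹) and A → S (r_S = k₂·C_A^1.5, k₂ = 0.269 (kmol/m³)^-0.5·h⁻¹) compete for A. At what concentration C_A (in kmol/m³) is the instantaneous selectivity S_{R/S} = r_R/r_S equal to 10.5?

S_{R/S} = (k₁/k₂)·C_A^-1.5 ⇒ C_A = (S·k₂/k₁)^(1/(-1.5)).
= (10.5×0.269/0.414)^(-0.6667) = (6.822)^(-0.6667) = 0.278 kmol/m³.

0.278 kmol/m³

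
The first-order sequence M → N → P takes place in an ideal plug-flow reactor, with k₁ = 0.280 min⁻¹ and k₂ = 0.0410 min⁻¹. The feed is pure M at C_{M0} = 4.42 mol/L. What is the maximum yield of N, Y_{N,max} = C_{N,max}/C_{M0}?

0.719

Evaluating C_N at τ_opt = ln(k₂/k₁)/(k₂−k₁) gives C_{N,max}/C_{M0} = (k₁/k₂)^[k₂/(k₂−k₁)].
= (0.280/0.0410)^(0.0410/(0.0410−0.280)) = (6.829)^(-0.1715) = 0.7192.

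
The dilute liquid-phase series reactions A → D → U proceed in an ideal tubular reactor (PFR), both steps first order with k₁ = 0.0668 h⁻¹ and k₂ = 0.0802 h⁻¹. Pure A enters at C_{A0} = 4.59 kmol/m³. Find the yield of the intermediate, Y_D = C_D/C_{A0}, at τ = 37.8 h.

For first-order series with pure A initially, C_D(τ) = k₁C_{A0}/(k₂−k₁)·(e^(−k₁τ) − e^(−k₂τ)).
e^(−k₁τ) = e^(−0.0668×37.8) = e^(−2.525) = 0.08006; e^(−k₂τ) = e^(−3.032) = 0.04824.
C_D = 0.0668×4.59/(0.0802−0.0668) × (0.08006−0.04824) = 22.88×0.03181 = 0.7280 kmol/m³.
Y_D = C_D/C_{A0} = 0.7280/4.59 = 0.159.

0.159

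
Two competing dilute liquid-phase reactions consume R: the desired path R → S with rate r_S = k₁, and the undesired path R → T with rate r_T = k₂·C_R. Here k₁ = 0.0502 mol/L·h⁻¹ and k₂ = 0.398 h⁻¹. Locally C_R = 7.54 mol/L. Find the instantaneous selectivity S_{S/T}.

S_{S/T} = r_S/r_T = (k₁)/(k₂·C_R) = (k₁/k₂)·C_R⁻¹.
= (0.0502) / (0.398×7.540) = 0.05020/3.001 = 0.0167.
The undesired path is higher order in R, so low C_R (CSTR or dilute feed) favours S.

0.0167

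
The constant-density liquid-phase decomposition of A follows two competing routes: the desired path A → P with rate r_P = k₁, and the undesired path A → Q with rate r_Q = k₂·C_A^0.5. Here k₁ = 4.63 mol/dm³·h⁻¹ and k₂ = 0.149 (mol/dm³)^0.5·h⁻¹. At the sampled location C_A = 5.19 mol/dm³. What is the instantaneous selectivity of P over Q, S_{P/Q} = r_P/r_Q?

S_{P/Q} = r_P/r_Q = (k₁)/(k₂·C_A^0.5) = (k₁/k₂)·C_A^-0.5.
= (4.63) / (0.149×5.190^0.5) = 4.630/0.3394 = 13.6.

13.6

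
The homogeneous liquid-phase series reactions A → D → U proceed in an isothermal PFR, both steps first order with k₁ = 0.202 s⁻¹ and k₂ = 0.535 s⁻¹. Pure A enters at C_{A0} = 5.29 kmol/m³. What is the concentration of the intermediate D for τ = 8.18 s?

0.574 kmol/m³

For first-order series with pure A initially, C_D(τ) = k₁C_{A0}/(k₂−k₁)·(e^(−k₁τ) − e^(−k₂τ)).
e^(−k₁τ) = e^(−0.202×8.18) = e^(−1.652) = 0.1916; e^(−k₂τ) = e^(−4.376) = 0.01257.
C_D = 0.202×5.29/(0.535−0.202) × (0.1916−0.01257) = 3.209×0.1790 = 0.5745 kmol/m³.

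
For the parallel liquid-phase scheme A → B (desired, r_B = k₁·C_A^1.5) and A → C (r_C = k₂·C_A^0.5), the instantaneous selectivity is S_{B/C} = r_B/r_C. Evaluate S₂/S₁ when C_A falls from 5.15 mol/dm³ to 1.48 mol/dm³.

0.287

S_{B/C} = (k₁/k₂)·C_A, so S₂/S₁ = (C_{A,2}/C_{A,1}).
= 1.48/5.15 = 0.287.
Selectivity toward B falls as C_A falls — high-concentration operation is favoured.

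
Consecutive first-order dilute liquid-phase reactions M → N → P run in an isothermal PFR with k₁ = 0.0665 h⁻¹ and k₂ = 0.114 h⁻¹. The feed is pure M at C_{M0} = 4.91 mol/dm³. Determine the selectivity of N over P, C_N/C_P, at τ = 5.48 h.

The intermediate concentration in a first-order A→B→C sequence is C_N = k₁C_{M0}(e^(−k₁τ) − e^(−k₂τ))/(k₂−k₁).
e^(−k₁τ) = e^(−0.0665×5.48) = e^(−0.3644) = 0.6946; e^(−k₂τ) = e^(−0.6247) = 0.5354.
C_N = 0.0665×4.91/(0.114−0.0665) × (0.6946−0.5354) = 6.874×0.1592 = 1.094 mol/dm³.
C_M = C_{M0}e^(−k₁τ) = 3.410 mol/dm³, so C_P = C_{M0}−C_M−C_N = 0.4053 mol/dm³; C_N/C_P = 2.70.

2.70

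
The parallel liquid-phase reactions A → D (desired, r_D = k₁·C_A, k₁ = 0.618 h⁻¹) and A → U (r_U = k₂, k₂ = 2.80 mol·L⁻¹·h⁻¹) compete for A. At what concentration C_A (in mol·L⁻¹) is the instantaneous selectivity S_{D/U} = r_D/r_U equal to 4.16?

18.8 mol·L⁻¹

S_{D/U} = (k₁/k₂)·C_A ⇒ C_A = S·k₂/k₁.
= 4.16×2.80/0.618 = 18.8 mol·L⁻¹.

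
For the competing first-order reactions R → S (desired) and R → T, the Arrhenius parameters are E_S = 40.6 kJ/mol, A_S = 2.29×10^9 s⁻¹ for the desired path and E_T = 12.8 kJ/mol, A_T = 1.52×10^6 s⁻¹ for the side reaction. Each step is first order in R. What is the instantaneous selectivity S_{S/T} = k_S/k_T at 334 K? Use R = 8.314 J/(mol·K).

0.0676

k_S/k_T = (A_S/A_T)·exp[−(E_S−E_T)/(RT)] = (A_S/A_T)·exp[(E_T−E_S)/(RT)].
(E_T−E_S)/(RT) = (12.8−40.6)×10³/(8.314×334) = -27800/2777 = -10.01.
k_S/k_T = (2.29×10^9/1.52×10^6)·exp(-10.01) = 1507 × 4.489×10^-5 = 0.0676.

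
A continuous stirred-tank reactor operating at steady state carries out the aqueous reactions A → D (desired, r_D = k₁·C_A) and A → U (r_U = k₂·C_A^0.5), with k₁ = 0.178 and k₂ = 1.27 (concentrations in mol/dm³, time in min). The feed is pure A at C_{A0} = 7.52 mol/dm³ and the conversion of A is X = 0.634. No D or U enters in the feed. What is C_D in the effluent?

Exit C_A = C_{A0}(1−X) = 7.52×0.366 = 2.752 mol/dm³.
A CSTR operates uniformly at the exit composition, giving r_D = 0.4899 and r_U = 2.107 (each k·C_A^n at C_A = 2.752).
Fraction of consumed A going to D: r_D/(r_D+r_U) = 0.1887.
C_D = 0.1887·C_{A0}·X = 0.1887×7.52×0.634 = 0.899 mol/dm³.

0.899 mol/dm³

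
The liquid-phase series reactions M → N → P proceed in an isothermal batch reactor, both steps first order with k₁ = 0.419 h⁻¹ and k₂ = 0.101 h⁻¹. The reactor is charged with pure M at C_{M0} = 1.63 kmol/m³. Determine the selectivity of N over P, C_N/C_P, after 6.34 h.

1.84

The intermediate concentration in a first-order A→B→C sequence is C_N = k₁C_{M0}(e^(−k₁t) − e^(−k₂t))/(k₂−k₁).
e^(−k₁t) = e^(−0.419×6.34) = e^(−2.656) = 0.07020; e^(−k₂t) = e^(−0.6403) = 0.5271.
C_N = 0.419×1.63/(0.101−0.419) × (0.07020−0.5271) = (-2.148)×(-0.4569) = 0.9813 kmol/m³.
C_M = C_{M0}e^(−k₁t) = 0.1144 kmol/m³, so C_P = C_{M0}−C_M−C_N = 0.5343 kmol/m³; C_N/C_P = 1.84.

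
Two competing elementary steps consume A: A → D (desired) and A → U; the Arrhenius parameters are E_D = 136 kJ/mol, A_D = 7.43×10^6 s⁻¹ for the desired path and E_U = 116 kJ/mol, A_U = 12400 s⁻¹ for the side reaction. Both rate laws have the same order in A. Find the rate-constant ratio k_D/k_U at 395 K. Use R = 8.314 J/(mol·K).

1.36

k_D/k_U = (A_D/A_U)·exp[−(E_D−E_U)/(RT)] = (A_D/A_U)·exp[(E_U−E_D)/(RT)].
(E_U−E_D)/(RT) = (116−136)×10³/(8.314×395) = -20000/3284 = -6.090.
k_D/k_U = (7.43×10^6/12400)·exp(-6.090) = 599.2 × 0.002265 = 1.36.
Since E_D > E_U, raising the temperature improves selectivity toward D.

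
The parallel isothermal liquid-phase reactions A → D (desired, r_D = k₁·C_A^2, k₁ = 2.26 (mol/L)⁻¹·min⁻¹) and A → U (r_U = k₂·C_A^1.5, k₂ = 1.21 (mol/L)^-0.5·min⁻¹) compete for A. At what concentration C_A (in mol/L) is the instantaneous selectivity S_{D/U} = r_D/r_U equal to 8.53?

S_{D/U} = (k₁/k₂)·C_A^0.5 ⇒ C_A = (S·k₂/k₁)^(2).
= (8.53×1.21/2.26)^(2) = (4.567)^(2) = 20.9 mol/L.

20.9 mol/L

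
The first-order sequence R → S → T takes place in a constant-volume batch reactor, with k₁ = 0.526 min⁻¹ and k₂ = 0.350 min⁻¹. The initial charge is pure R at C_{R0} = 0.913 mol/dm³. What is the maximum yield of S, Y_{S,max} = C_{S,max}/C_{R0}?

0.445

For a first-order series the maximum intermediate yield is C_{S,max}/C_{R0} = (k₁/k₂)^[k₂/(k₂−k₁)].
= (0.526/0.350)^(0.350/(0.350−0.526)) = (1.503)^(-1.989) = 0.4448.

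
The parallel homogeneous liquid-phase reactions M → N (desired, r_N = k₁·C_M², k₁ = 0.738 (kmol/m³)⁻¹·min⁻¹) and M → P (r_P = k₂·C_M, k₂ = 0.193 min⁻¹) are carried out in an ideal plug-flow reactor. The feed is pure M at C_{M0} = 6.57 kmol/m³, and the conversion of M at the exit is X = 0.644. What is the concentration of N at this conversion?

C_M = C_{M0}(1−X) = 2.339 kmol/m³.
Along a PFR/batch, dC_P/dC_M = −r_P/(r_N+r_P) = −k₂/(k₂+k₁·C_M).
Integrating from C_{M0} to C_M: C_P = (0.193/0.738)·ln[(0.193+0.738·6.57)/(0.193+0.738·2.34)] = 0.2615·ln(5.042/1.919) = 0.2526 kmol/m³.
Then C_N = (C_{M0}−C_M) − C_P = 4.231 − 0.2526 = 3.978 kmol/m³.

3.98 kmol/m³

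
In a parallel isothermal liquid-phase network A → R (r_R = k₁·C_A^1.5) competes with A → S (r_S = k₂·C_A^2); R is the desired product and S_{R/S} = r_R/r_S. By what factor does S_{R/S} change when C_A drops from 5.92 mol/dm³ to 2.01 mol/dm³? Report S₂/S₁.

1.72

S_{R/S} = (k₁/k₂)·C_A^-0.5, so S₂/S₁ = (C_{A,2}/C_{A,1})^-0.5.
= (2.01/5.92)^(-0.5) = (0.3395)^(-0.5) = 1.72.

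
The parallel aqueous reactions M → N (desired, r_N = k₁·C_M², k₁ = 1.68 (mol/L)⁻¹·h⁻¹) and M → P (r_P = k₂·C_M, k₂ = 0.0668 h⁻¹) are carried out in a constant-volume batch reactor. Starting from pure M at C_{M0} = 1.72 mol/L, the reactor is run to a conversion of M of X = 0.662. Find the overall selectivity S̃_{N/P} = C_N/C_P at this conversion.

26.5

C_M = C_{M0}(1−X) = 0.5814 mol/L.
Along a PFR/batch, dC_P/dC_M = −r_P/(r_N+r_P) = −k₂/(k₂+k₁·C_M).
Integrating from C_{M0} to C_M: C_P = (0.0668/1.68)·ln[(0.0668+1.68·1.72)/(0.0668+1.68·0.581)] = 0.03976·ln(2.956/1.043) = 0.04141 mol/L.
Then C_N = (C_{M0}−C_M) − C_P = 1.139 − 0.04141 = 1.097 mol/L.
S̃_{N/P} = C_N/C_P = 1.097/0.04141 = 26.5.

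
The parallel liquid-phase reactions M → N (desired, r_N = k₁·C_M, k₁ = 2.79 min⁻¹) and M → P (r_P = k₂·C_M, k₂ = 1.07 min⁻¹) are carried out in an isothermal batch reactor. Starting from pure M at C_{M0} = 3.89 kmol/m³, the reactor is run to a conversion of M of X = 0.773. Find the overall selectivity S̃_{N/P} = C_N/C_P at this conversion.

C_M = C_{M0}(1−X) = 0.8830 kmol/m³.
Both paths are first order in M, so the instantaneous fraction to N is constant: dC_N/d(−C_M) = k₁/(k₁+k₂) = 0.7228.
C_N = 0.7228·(C_{M0}−C_M) = 0.7228×3.007 = 2.17 kmol/m³.
C_P = (C_{M0}−C_M)−C_N = 0.8335 kmol/m³; S̃_{N/P} = 2.173/0.8335 = 2.61.

2.61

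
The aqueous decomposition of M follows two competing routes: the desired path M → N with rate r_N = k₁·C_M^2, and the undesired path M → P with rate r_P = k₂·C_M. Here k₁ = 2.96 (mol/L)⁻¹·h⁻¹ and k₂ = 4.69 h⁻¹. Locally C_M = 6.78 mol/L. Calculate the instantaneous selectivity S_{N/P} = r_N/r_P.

4.28

S_{N/P} = r_N/r_P = (k₁·C_M^2)/(k₂·C_M) = (k₁/k₂)·C_M.
= (2.96×6.780^2) / (4.69×6.780) = 136.1/31.80 = 4.28.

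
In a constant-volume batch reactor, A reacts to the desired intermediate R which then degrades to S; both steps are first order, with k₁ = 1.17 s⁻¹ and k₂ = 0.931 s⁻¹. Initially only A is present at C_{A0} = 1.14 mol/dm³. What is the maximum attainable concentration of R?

0.468 mol/dm³

At the optimum, C_{R,max}/C_{A0} = (k₁/k₂)^[k₂/(k₂−k₁)].
= (1.17/0.931)^(0.931/(0.931−1.17)) = (1.257)^(-3.895) = 0.4106.
C_{R,max} = 0.4106×1.14 = 0.468 mol/dm³.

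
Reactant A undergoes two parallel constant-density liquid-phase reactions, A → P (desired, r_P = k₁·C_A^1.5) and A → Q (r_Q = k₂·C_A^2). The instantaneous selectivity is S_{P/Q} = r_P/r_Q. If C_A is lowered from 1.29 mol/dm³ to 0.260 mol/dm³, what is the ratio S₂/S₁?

S_{P/Q} = (k₁/k₂)·C_A^-0.5, so S₂/S₁ = (C_{A,2}/C_{A,1})^-0.5.
= (0.260/1.29)^(-0.5) = (0.2016)^(-0.5) = 2.23.

2.23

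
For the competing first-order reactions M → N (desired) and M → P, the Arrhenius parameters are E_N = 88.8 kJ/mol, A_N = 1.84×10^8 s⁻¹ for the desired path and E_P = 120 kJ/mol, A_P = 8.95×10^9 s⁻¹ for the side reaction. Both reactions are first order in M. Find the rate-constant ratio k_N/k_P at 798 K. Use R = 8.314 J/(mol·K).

k_N/k_P = (A_N/A_P)·exp[−(E_N−E_P)/(RT)] = (A_N/A_P)·exp[(E_P−E_N)/(RT)].
(E_P−E_N)/(RT) = (120−88.8)×10³/(8.314×798) = 31200/6635 = 4.703.
k_N/k_P = (1.84×10^8/8.95×10^9)·exp(4.703) = 0.02056 × 110.2 = 2.27.

2.27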